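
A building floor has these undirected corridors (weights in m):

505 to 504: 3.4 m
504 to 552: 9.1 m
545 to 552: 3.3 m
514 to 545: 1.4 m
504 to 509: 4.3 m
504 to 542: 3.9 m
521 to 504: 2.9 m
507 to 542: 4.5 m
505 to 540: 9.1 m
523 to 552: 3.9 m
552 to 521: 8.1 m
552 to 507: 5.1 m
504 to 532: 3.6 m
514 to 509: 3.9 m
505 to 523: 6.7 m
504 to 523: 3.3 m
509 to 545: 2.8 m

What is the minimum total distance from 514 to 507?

Settle nodes by increasing distance from 514:
514: 0
545: 1.4  (via 514)
509: 3.9  (via 514)
552: 4.7  (via 545)
504: 8.2  (via 509)
523: 8.6  (via 552)
507: 9.8  (via 552)
Shortest route: 514–545–552–507 = 9.8 m.

9.8 m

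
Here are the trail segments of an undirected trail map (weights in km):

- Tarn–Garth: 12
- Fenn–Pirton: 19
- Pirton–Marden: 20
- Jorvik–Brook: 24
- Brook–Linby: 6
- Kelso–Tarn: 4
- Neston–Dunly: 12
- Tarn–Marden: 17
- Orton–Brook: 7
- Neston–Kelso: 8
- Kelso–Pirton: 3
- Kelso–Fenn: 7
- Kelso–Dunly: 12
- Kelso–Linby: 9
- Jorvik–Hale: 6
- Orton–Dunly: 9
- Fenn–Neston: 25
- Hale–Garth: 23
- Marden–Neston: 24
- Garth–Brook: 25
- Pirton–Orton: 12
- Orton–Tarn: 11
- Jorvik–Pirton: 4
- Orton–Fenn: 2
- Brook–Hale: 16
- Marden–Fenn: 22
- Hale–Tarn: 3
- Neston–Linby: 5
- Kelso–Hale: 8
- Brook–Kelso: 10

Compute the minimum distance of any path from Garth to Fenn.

23 km

Running Dijkstra from Garth:
Garth: 0
Tarn: 12  (via Garth)
Hale: 15  (via Tarn)
Kelso: 16  (via Tarn)
Pirton: 19  (via Kelso)
Jorvik: 21  (via Hale)
Orton: 23  (via Tarn)
Fenn: 23  (via Kelso)
Shortest route: Garth–Tarn–Kelso–Fenn = 23 km.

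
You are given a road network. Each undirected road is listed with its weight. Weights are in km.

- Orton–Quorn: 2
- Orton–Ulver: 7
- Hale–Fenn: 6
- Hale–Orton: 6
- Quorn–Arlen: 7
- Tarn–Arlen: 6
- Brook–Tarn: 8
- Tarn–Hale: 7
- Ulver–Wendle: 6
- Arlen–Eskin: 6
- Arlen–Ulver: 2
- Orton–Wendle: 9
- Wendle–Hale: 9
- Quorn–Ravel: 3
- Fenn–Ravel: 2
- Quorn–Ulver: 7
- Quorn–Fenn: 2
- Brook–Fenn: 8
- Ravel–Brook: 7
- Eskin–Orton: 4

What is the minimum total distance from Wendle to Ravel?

14 km

Enumerating some paths:
Wendle - Orton - Quorn - Ravel: 9+2+3 = 14
Wendle - Orton - Quorn - Fenn - Ravel: 9+2+2+2 = 15
The minimum is 14 km via Wendle - Orton - Quorn - Ravel.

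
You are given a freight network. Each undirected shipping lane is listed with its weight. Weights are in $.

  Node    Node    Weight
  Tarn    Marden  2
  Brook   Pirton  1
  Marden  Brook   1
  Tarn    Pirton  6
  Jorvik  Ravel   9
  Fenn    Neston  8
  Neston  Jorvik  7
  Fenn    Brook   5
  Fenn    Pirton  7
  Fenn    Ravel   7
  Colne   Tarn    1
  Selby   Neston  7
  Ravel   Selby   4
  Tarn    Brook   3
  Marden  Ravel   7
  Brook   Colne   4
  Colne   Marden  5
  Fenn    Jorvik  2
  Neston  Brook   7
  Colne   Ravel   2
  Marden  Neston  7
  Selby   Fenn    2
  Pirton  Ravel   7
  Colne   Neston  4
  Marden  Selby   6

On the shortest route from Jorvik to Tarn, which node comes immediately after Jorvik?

Fenn

Enumerating some paths:
Jorvik–Fenn–Selby–Marden–Tarn: 2+2+6+2 = 12
Jorvik–Fenn–Ravel–Colne–Tarn: 2+7+2+1 = 12
Jorvik–Fenn–Brook–Tarn: 2+5+3 = 10
Jorvik–Fenn–Selby–Ravel–Colne–Tarn: 2+2+4+2+1 = 11
The minimum is $10 via Jorvik–Fenn–Brook–Tarn.
So from Jorvik the first move is to Fenn.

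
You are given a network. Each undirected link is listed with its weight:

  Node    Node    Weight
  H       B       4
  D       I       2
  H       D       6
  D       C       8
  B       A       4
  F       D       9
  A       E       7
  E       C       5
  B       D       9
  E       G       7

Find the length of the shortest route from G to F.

29

Shortest distances from G:
G: 0
E: 7  (via G)
C: 12  (via E)
A: 14  (via E)
B: 18  (via A)
D: 20  (via C)
H: 22  (via B)
I: 22  (via D)
F: 29  (via D)
Shortest route: G → E → C → D → F = 29.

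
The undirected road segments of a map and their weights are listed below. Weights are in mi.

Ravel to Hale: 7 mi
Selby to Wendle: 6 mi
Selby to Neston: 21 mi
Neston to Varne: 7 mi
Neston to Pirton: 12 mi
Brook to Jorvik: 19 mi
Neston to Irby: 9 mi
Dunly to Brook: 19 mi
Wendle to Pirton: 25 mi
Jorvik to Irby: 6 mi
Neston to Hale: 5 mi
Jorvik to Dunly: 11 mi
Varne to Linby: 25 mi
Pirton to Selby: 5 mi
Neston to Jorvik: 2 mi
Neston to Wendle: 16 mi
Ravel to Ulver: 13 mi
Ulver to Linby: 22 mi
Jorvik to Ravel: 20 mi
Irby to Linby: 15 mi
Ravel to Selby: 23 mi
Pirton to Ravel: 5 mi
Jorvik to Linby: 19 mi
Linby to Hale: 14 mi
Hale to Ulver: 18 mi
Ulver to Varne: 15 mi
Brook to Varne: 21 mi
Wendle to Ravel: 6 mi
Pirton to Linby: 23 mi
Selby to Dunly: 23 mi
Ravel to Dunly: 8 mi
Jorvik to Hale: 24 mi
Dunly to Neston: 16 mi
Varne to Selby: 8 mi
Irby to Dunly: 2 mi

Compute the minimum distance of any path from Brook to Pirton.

32 mi

Enumerating some paths:
Brook - Dunly - Ravel - Pirton: 19+8+5 = 32
Brook - Jorvik - Neston - Pirton: 19+2+12 = 33
Brook - Varne - Selby - Pirton: 21+8+5 = 34
The minimum is 32 mi via Brook - Dunly - Ravel - Pirton.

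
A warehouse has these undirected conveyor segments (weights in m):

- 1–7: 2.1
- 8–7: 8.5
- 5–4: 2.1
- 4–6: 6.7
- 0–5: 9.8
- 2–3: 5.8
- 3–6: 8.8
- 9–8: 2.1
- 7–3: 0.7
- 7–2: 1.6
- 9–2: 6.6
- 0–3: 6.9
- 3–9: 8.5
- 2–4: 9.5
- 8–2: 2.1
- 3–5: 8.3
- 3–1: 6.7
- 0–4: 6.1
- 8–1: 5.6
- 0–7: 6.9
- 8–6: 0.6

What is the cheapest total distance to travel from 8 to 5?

9.4 m

Shortest distances from 8:
8: 0
6: 0.6  (via 8)
2: 2.1  (via 8)
9: 2.1  (via 8)
7: 3.7  (via 2)
3: 4.4  (via 7)
1: 5.6  (via 8)
4: 7.3  (via 6)
5: 9.4  (via 4)
Shortest route: 8 → 6 → 4 → 5 = 9.4 m.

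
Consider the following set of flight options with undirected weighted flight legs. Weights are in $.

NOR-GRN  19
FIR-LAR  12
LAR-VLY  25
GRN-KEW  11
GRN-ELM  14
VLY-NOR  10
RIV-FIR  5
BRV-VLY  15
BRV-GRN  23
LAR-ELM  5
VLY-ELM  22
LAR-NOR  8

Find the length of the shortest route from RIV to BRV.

Candidate routes:
RIV–FIR–LAR–VLY–BRV: 5+12+25+15 = 57
RIV–FIR–LAR–NOR–VLY–BRV: 5+12+8+10+15 = 50
The minimum is $50 via RIV–FIR–LAR–NOR–VLY–BRV.

$50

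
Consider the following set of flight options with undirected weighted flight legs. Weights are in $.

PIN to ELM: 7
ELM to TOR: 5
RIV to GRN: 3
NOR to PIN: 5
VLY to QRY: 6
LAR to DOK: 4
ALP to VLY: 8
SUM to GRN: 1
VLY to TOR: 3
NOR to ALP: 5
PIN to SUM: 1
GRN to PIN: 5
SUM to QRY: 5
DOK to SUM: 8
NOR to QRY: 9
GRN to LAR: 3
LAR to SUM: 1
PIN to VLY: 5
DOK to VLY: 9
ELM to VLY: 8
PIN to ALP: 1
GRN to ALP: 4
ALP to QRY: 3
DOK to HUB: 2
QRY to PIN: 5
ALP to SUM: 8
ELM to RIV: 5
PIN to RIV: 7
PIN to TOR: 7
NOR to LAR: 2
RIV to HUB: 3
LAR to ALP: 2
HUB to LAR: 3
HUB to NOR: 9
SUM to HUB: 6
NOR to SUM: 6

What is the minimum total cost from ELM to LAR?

$9

Enumerating some paths:
ELM - PIN - ALP - LAR: 7+1+2 = 10
ELM - PIN - SUM - LAR: 7+1+1 = 9
The minimum is $9 via ELM - PIN - SUM - LAR.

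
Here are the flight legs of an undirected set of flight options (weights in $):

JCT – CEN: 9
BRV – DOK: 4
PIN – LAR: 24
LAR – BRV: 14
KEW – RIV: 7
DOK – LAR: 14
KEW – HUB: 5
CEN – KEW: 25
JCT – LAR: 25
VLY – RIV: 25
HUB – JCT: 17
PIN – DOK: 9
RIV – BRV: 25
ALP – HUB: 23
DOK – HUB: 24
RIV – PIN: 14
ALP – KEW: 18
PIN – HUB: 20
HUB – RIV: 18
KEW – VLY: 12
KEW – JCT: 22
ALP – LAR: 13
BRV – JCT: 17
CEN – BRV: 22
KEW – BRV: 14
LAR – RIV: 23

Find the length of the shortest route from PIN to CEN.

$35

Enumerating some paths:
PIN–DOK–BRV–CEN: 9+4+22 = 35
PIN–HUB–JCT–CEN: 20+17+9 = 46
PIN–RIV–KEW–CEN: 14+7+25 = 46
PIN–DOK–BRV–JCT–CEN: 9+4+17+9 = 39
The minimum is $35 via PIN–DOK–BRV–CEN.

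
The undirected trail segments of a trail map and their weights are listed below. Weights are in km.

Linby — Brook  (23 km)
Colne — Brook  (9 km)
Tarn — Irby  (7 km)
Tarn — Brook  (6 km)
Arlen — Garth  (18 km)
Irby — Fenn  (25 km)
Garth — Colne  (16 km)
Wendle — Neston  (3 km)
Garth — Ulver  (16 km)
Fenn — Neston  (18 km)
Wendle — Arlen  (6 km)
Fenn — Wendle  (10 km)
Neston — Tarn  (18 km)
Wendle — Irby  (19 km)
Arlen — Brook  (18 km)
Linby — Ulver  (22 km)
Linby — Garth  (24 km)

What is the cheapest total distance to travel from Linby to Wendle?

Shortest distances from Linby:
Linby: 0
Ulver: 22  (via Linby)
Brook: 23  (via Linby)
Garth: 24  (via Linby)
Tarn: 29  (via Brook)
Colne: 32  (via Brook)
Irby: 36  (via Tarn)
Arlen: 41  (via Brook)
Wendle: 47  (via Arlen)
Shortest route: Linby–Brook–Arlen–Wendle = 47 km.

47 km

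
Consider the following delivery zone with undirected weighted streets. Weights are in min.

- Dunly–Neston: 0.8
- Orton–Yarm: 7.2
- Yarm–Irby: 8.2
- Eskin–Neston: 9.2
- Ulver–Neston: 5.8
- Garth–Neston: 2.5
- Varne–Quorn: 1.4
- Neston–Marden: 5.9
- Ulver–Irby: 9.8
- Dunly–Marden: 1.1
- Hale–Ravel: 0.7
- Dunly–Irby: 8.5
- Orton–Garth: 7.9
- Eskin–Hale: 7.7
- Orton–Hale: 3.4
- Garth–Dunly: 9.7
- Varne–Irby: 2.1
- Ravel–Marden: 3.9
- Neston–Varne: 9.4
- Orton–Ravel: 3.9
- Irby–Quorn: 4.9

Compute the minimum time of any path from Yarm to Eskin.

Shortest distances from Yarm:
Yarm: 0
Orton: 7.2  (via Yarm)
Irby: 8.2  (via Yarm)
Varne: 10.3  (via Irby)
Hale: 10.6  (via Orton)
Ravel: 11.1  (via Orton)
Quorn: 11.7  (via Varne)
Marden: 15  (via Ravel)
Garth: 15.1  (via Orton)
Dunly: 16.1  (via Marden)
Neston: 16.9  (via Dunly)
Ulver: 18  (via Irby)
Eskin: 18.3  (via Hale)
Shortest route: Yarm–Orton–Hale–Eskin = 18.3 min.

18.3 min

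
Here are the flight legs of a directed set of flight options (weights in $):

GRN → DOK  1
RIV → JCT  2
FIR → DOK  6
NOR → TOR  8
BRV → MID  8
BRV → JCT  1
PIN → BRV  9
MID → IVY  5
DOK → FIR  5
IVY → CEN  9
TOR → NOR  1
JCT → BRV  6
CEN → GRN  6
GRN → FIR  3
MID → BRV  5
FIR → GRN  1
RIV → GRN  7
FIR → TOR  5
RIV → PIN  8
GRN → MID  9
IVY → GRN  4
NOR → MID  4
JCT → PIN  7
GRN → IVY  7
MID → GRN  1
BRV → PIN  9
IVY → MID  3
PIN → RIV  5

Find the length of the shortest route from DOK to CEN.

Compare a few routes:
DOK → FIR → TOR → NOR → MID → IVY → CEN: 5+5+1+4+5+9 = 29
DOK → FIR → GRN → IVY → CEN: 5+1+7+9 = 22
Cheapest is DOK → FIR → GRN → IVY → CEN at $22.

$22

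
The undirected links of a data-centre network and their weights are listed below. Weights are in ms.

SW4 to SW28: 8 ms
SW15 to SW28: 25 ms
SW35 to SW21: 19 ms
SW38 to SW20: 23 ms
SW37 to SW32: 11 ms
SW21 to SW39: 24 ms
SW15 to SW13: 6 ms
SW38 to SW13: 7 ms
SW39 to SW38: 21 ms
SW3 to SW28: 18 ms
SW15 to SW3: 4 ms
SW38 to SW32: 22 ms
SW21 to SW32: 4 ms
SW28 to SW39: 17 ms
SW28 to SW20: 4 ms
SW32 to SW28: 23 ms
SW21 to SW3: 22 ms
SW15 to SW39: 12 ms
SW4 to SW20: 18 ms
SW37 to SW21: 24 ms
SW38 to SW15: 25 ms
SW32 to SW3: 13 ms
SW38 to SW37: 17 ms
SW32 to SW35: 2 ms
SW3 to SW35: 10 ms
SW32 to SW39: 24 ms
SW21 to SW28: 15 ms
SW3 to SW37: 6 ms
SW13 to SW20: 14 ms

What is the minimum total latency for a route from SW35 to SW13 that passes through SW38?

Best SW35 to SW38: SW35 → SW32 → SW38 costing 24
Shortest SW38→SW13: SW38 → SW13 = 7
Total via SW38: 24 + 7 = 31 ms.

31 ms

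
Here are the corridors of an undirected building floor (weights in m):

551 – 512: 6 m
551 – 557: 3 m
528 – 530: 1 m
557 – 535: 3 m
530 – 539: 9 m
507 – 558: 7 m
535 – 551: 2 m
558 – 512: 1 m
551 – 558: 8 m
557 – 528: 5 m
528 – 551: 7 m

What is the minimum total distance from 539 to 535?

Shortest distances from 539:
539: 0
530: 9  (via 539)
528: 10  (via 530)
557: 15  (via 528)
551: 17  (via 528)
535: 18  (via 557)
Shortest route: 539 → 530 → 528 → 557 → 535 = 18 m.

18 m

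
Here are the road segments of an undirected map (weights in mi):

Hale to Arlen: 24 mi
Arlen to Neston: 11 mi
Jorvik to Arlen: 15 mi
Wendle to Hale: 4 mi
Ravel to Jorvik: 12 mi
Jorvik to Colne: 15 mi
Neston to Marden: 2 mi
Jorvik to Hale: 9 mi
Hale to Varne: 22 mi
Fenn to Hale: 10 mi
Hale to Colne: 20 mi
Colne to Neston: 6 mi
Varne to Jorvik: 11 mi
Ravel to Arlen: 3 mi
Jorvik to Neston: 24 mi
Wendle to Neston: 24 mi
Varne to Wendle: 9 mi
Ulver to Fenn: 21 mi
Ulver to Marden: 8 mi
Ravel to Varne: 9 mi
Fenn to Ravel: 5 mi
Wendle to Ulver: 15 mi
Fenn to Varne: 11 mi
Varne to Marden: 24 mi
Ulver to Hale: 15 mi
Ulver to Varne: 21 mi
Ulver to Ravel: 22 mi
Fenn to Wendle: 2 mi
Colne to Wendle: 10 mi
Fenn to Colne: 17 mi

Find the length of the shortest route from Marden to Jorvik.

23 mi

Enumerating some paths:
Marden - Neston - Arlen - Ravel - Jorvik: 2+11+3+12 = 28
Marden - Neston - Jorvik: 2+24 = 26
Marden - Neston - Colne - Jorvik: 2+6+15 = 23
The minimum is 23 mi via Marden - Neston - Colne - Jorvik.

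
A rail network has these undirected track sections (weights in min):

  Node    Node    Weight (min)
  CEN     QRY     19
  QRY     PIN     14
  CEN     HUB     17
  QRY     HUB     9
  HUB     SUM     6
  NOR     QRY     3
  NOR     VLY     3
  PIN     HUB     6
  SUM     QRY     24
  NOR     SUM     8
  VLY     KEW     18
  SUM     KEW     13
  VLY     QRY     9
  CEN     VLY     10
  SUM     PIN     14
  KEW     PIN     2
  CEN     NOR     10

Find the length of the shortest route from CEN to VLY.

Enumerating some paths:
CEN → VLY: 10 = 10
CEN → NOR → QRY → VLY: 10+3+9 = 22
CEN → NOR → VLY: 10+3 = 13
The minimum is 10 min via CEN → VLY.

10 min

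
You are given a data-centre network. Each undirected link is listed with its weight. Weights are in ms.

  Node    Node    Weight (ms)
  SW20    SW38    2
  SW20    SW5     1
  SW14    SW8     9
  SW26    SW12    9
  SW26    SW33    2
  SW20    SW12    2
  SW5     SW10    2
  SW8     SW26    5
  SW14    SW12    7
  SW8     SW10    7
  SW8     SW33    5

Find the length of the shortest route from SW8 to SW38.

Candidate routes:
SW8–SW14–SW12–SW20–SW38: 9+7+2+2 = 20
SW8–SW10–SW5–SW20–SW38: 7+2+1+2 = 12
SW8–SW33–SW26–SW12–SW20–SW38: 5+2+9+2+2 = 20
SW8–SW26–SW12–SW20–SW38: 5+9+2+2 = 18
The minimum is 12 ms via SW8–SW10–SW5–SW20–SW38.

12 ms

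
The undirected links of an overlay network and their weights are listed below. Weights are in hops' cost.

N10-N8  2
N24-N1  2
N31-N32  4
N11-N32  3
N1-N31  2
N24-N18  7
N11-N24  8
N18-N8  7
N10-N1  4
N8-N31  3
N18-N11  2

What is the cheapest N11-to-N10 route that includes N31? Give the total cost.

12 hops' cost

Shortest N11→N31: N11–N32–N31 = 7
Shortest N31→N10: N31–N8–N10 = 5
Total via N31: 7 + 5 = 12 hops' cost.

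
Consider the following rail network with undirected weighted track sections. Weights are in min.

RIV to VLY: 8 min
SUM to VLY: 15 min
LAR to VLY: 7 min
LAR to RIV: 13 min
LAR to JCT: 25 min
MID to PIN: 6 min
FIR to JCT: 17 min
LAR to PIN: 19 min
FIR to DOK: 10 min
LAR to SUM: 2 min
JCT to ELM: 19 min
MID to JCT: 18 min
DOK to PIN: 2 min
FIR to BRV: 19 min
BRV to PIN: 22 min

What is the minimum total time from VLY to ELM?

Enumerating some paths:
VLY - RIV - LAR - JCT - ELM: 8+13+25+19 = 65
VLY - SUM - LAR - JCT - ELM: 15+2+25+19 = 61
VLY - LAR - JCT - ELM: 7+25+19 = 51
The minimum is 51 min via VLY - LAR - JCT - ELM.

51 min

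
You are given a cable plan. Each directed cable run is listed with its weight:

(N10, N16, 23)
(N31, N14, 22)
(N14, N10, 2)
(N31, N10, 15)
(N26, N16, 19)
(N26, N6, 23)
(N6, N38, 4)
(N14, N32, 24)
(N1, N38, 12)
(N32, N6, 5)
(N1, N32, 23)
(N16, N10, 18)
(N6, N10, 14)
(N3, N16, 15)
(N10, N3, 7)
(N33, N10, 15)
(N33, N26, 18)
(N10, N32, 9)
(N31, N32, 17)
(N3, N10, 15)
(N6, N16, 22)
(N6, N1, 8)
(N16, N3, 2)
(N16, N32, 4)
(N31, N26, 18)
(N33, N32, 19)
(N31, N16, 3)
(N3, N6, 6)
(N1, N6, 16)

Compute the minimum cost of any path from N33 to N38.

Enumerating some paths:
N33 - N10 - N3 - N6 - N38: 15+7+6+4 = 32
N33 - N32 - N6 - N38: 19+5+4 = 28
N33 - N10 - N32 - N6 - N38: 15+9+5+4 = 33
Cheapest is N33 - N32 - N6 - N38 at 28.

28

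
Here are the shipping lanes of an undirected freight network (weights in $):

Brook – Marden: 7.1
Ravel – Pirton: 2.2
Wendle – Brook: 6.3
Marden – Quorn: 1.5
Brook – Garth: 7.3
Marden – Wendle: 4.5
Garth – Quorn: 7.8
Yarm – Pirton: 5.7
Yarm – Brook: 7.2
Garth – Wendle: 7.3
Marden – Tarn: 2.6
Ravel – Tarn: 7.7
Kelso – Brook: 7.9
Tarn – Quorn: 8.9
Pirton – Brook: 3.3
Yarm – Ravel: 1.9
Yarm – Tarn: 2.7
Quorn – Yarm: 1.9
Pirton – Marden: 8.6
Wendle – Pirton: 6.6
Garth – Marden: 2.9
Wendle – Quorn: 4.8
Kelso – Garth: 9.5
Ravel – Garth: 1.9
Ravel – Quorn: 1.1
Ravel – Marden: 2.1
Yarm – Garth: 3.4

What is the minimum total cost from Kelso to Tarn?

Candidate routes:
Kelso–Garth–Ravel–Marden–Tarn: 9.5+1.9+2.1+2.6 = 16.1
Kelso–Garth–Yarm–Tarn: 9.5+3.4+2.7 = 15.6
Kelso–Garth–Marden–Tarn: 9.5+2.9+2.6 = 15
Kelso–Garth–Ravel–Yarm–Tarn: 9.5+1.9+1.9+2.7 = 16
The minimum is $15 via Kelso–Garth–Marden–Tarn.

$15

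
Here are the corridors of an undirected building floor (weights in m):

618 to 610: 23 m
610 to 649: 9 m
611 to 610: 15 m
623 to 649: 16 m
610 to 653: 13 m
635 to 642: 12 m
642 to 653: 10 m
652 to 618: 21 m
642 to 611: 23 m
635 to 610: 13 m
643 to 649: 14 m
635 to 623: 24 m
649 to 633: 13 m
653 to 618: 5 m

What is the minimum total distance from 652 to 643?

62 m

Enumerating some paths:
652 → 618 → 610 → 649 → 643: 21+23+9+14 = 67
652 → 618 → 653 → 610 → 649 → 643: 21+5+13+9+14 = 62
The minimum is 62 m via 652 → 618 → 653 → 610 → 649 → 643.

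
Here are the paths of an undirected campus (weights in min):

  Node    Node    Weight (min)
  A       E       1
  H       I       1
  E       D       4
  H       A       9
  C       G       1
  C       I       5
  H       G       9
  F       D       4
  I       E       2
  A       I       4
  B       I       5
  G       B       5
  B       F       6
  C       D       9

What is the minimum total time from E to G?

Compare a few routes:
E–A–I–C–G: 1+4+5+1 = 11
E–I–C–G: 2+5+1 = 8
Cheapest is E–I–C–G at 8 min.

8 min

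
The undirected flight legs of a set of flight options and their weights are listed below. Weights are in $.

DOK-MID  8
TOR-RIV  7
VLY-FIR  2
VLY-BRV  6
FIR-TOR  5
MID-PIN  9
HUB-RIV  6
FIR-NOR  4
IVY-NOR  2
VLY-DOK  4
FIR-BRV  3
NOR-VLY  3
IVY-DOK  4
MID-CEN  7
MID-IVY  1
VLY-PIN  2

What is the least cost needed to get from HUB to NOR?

Compare a few routes:
HUB → RIV → TOR → FIR → BRV → VLY → NOR: 6+7+5+3+6+3 = 30
HUB → RIV → TOR → FIR → NOR: 6+7+5+4 = 22
HUB → RIV → TOR → FIR → VLY → DOK → IVY → NOR: 6+7+5+2+4+4+2 = 30
HUB → RIV → TOR → FIR → VLY → NOR: 6+7+5+2+3 = 23
Cheapest is HUB → RIV → TOR → FIR → NOR at $22.

$22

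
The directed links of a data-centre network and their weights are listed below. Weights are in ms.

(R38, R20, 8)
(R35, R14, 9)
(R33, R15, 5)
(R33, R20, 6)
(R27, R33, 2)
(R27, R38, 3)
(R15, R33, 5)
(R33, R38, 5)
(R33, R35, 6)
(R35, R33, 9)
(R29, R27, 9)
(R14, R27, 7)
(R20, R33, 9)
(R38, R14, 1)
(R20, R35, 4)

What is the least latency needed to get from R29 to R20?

17 ms

Candidate routes:
R29 - R27 - R38 - R20: 9+3+8 = 20
R29 - R27 - R33 - R20: 9+2+6 = 17
The minimum is 17 ms via R29 - R27 - R33 - R20.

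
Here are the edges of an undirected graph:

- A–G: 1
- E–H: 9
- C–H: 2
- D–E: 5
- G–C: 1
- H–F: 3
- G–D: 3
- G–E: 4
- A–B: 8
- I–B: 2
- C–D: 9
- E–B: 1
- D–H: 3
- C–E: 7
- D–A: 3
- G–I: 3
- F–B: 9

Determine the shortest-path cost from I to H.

6

Shortest distances from I:
I: 0
B: 2  (via I)
E: 3  (via B)
G: 3  (via I)
A: 4  (via G)
C: 4  (via G)
D: 6  (via G)
H: 6  (via C)
Shortest route: I → G → C → H = 6.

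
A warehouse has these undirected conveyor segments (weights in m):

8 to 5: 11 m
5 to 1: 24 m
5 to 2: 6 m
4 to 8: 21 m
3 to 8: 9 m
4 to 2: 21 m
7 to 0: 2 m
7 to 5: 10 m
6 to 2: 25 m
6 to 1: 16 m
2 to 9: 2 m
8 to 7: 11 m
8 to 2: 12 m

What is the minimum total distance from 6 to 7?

Enumerating some paths:
6 - 1 - 5 - 7: 16+24+10 = 50
6 - 2 - 8 - 7: 25+12+11 = 48
6 - 2 - 5 - 7: 25+6+10 = 41
The minimum is 41 m via 6 - 2 - 5 - 7.

41 m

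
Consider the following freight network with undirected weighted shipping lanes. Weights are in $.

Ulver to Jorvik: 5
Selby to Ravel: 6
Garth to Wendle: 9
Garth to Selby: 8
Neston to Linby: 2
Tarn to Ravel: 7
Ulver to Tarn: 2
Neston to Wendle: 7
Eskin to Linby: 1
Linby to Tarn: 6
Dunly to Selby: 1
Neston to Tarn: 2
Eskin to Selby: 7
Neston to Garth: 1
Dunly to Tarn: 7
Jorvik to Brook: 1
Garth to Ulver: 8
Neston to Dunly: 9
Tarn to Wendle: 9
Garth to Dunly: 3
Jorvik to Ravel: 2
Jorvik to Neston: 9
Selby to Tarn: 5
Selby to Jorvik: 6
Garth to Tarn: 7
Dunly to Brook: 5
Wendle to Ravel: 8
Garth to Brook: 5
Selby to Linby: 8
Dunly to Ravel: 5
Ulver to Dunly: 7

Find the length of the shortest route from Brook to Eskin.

$9

Candidate routes:
Brook - Dunly - Garth - Neston - Linby - Eskin: 5+3+1+2+1 = 12
Brook - Garth - Neston - Linby - Eskin: 5+1+2+1 = 9
The minimum is $9 via Brook - Garth - Neston - Linby - Eskin.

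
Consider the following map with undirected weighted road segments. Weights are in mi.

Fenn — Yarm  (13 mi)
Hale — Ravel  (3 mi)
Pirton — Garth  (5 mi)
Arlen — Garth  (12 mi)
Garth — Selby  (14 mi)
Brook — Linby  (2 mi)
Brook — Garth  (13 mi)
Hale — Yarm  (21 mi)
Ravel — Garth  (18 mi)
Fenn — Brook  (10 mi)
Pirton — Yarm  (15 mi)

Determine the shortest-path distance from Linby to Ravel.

33 mi

Compare a few routes:
Linby - Brook - Fenn - Yarm - Hale - Ravel: 2+10+13+21+3 = 49
Linby - Brook - Garth - Ravel: 2+13+18 = 33
The minimum is 33 mi via Linby - Brook - Garth - Ravel.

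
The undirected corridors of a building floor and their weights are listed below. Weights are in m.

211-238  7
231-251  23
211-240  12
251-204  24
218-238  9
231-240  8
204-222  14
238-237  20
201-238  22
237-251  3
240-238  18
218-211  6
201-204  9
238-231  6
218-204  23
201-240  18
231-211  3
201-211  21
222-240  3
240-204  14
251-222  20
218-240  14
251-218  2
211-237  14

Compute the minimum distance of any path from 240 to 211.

11 m

Shortest distances from 240:
240: 0
222: 3  (via 240)
231: 8  (via 240)
211: 11  (via 231)
Shortest route: 240–231–211 = 11 m.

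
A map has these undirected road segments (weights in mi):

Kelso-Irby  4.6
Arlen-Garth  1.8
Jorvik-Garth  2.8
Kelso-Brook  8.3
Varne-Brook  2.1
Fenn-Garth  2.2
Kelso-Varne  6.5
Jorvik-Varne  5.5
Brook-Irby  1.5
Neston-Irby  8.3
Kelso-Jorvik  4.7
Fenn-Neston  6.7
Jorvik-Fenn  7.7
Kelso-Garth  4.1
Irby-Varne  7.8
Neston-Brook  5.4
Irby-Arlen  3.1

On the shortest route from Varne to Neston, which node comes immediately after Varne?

Candidate routes:
Varne–Brook–Irby–Neston: 2.1+1.5+8.3 = 11.9
Varne–Brook–Neston: 2.1+5.4 = 7.5
The minimum is 7.5 mi via Varne–Brook–Neston.
So from Varne the first move is to Brook.

Brook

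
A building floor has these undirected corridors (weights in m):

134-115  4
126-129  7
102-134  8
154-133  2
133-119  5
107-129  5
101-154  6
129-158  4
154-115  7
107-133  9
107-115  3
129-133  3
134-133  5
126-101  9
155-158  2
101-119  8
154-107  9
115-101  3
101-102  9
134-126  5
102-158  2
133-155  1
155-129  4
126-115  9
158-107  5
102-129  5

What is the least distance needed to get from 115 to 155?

10 m

Shortest distances from 115:
115: 0
101: 3  (via 115)
107: 3  (via 115)
134: 4  (via 115)
154: 7  (via 115)
129: 8  (via 107)
158: 8  (via 107)
126: 9  (via 115)
133: 9  (via 134)
102: 10  (via 158)
155: 10  (via 158)
Shortest route: 115 → 107 → 158 → 155 = 10 m.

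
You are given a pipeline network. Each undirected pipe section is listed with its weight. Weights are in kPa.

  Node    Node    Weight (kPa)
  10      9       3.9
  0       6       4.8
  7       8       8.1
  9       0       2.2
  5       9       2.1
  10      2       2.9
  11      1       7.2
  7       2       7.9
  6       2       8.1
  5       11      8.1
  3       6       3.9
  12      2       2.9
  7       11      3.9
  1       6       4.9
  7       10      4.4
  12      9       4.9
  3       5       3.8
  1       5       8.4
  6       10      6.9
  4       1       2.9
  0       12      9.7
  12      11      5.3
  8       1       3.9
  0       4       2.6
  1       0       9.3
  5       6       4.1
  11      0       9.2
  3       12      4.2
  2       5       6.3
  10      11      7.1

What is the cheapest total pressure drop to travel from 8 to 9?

11.6 kPa

Compare a few routes:
8–1–4–0–9: 3.9+2.9+2.6+2.2 = 11.6
8–1–6–5–9: 3.9+4.9+4.1+2.1 = 15
8–1–5–9: 3.9+8.4+2.1 = 14.4
8–1–0–9: 3.9+9.3+2.2 = 15.4
Cheapest is 8–1–4–0–9 at 11.6 kPa.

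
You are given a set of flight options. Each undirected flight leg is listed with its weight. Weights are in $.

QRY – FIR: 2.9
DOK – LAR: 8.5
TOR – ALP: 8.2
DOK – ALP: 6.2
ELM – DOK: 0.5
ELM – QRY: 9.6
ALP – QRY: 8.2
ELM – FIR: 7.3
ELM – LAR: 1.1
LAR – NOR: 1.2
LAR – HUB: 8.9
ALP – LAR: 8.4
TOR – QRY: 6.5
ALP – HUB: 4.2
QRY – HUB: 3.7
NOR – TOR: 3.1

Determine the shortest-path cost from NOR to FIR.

$9.6

Running Dijkstra from NOR:
NOR: 0
LAR: 1.2  (via NOR)
ELM: 2.3  (via LAR)
DOK: 2.8  (via ELM)
TOR: 3.1  (via NOR)
ALP: 9  (via DOK)
FIR: 9.6  (via ELM)
Shortest route: NOR → LAR → ELM → FIR = $9.6.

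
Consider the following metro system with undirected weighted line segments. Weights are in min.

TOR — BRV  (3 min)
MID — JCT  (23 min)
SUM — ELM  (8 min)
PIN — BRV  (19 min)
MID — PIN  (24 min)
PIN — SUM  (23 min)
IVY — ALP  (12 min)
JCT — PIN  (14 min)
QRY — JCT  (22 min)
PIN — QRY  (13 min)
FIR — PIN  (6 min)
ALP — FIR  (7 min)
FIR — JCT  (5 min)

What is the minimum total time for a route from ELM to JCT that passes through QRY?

Best ELM to QRY: ELM–SUM–PIN–QRY costing 44
Best QRY to JCT: QRY–JCT costing 22
Total via QRY: 44 + 22 = 66 min.

66 min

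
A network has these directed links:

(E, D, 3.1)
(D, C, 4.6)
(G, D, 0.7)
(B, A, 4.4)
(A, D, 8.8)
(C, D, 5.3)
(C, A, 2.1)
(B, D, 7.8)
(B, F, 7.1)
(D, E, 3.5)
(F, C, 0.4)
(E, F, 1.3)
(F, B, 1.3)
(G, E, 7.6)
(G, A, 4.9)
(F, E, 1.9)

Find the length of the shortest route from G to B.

6.8

Candidate routes:
G–D–E–F–B: 0.7+3.5+1.3+1.3 = 6.8
G–E–F–B: 7.6+1.3+1.3 = 10.2
Cheapest is G–D–E–F–B at 6.8.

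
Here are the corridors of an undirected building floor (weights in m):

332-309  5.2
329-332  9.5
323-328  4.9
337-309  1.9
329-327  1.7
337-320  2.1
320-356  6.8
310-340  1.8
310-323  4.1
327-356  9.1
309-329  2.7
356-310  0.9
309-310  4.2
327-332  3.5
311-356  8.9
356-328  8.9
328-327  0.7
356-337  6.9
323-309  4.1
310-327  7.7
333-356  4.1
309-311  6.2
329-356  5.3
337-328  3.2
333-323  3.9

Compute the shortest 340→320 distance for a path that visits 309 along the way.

Shortest 340→309: 340 → 310 → 309 = 6
Shortest 309→320: 309 → 337 → 320 = 4
Total via 309: 6 + 4 = 10 m.

10 m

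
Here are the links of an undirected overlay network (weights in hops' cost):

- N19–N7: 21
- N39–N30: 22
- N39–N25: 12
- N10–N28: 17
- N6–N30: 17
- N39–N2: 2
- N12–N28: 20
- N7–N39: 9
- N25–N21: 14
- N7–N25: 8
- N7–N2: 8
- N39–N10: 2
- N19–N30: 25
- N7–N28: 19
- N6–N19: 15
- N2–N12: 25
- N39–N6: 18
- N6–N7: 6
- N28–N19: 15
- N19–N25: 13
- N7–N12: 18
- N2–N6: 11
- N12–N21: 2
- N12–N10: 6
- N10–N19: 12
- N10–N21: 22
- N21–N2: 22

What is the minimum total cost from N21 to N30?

Settle nodes by increasing distance from N21:
N21: 0
N12: 2  (via N21)
N10: 8  (via N12)
N39: 10  (via N10)
N2: 12  (via N39)
N25: 14  (via N21)
N7: 19  (via N39)
N19: 20  (via N10)
N28: 22  (via N12)
N6: 23  (via N2)
N30: 32  (via N39)
Shortest route: N21 → N12 → N10 → N39 → N30 = 32 hops' cost.

32 hops' cost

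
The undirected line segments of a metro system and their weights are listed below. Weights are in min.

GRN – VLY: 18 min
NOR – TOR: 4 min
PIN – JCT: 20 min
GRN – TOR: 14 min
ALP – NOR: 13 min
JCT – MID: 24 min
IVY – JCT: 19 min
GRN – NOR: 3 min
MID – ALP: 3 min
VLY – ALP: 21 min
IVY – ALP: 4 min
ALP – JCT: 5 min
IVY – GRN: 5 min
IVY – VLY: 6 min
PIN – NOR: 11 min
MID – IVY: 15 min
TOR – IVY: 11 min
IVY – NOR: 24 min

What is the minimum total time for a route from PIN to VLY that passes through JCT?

Shortest PIN→JCT: PIN–JCT = 20
Shortest JCT→VLY: JCT–ALP–IVY–VLY = 15
Total via JCT: 20 + 15 = 35 min.

35 min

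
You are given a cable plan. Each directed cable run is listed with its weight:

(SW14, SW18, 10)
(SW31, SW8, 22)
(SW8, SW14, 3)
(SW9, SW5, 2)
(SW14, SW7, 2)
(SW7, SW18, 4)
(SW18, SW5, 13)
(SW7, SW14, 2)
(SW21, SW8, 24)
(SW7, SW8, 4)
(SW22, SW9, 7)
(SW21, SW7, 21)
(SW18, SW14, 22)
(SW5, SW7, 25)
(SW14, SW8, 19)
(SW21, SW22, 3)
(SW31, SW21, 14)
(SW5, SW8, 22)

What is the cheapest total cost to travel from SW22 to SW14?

34

Compare a few routes:
SW22 - SW9 - SW5 - SW7 - SW14: 7+2+25+2 = 36
SW22 - SW9 - SW5 - SW7 - SW8 - SW14: 7+2+25+4+3 = 41
SW22 - SW9 - SW5 - SW7 - SW18 - SW14: 7+2+25+4+22 = 60
SW22 - SW9 - SW5 - SW8 - SW14: 7+2+22+3 = 34
Cheapest is SW22 - SW9 - SW5 - SW8 - SW14 at 34.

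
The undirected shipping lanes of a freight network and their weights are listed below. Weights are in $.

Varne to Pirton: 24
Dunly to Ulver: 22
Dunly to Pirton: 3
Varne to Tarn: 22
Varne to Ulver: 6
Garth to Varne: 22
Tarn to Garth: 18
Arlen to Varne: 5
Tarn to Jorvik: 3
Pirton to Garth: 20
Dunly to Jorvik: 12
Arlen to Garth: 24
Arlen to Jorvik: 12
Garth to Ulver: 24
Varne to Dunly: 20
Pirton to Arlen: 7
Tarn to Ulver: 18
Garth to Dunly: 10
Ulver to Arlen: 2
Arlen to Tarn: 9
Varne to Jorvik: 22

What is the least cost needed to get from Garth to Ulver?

$22

Running Dijkstra from Garth:
Garth: 0
Dunly: 10  (via Garth)
Pirton: 13  (via Dunly)
Tarn: 18  (via Garth)
Arlen: 20  (via Pirton)
Jorvik: 21  (via Tarn)
Varne: 22  (via Garth)
Ulver: 22  (via Arlen)
Shortest route: Garth–Dunly–Pirton–Arlen–Ulver = $22.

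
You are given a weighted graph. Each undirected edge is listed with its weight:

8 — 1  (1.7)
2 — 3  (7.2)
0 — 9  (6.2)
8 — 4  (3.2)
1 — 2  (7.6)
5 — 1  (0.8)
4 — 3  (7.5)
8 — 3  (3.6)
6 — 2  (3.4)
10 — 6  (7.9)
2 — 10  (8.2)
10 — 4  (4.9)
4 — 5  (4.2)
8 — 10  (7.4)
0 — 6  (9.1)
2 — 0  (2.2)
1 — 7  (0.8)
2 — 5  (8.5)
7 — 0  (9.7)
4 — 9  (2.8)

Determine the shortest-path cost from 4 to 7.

Settle nodes by increasing distance from 4:
4: 0
9: 2.8  (via 4)
8: 3.2  (via 4)
5: 4.2  (via 4)
1: 4.9  (via 8)
10: 4.9  (via 4)
7: 5.7  (via 1)
Shortest route: 4–8–1–7 = 5.7.

5.7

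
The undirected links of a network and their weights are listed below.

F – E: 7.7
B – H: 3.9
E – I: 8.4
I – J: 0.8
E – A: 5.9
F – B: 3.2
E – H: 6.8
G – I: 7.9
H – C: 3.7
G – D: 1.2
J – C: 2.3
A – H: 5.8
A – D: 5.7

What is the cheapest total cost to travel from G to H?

Shortest distances from G:
G: 0
D: 1.2  (via G)
A: 6.9  (via D)
I: 7.9  (via G)
J: 8.7  (via I)
C: 11  (via J)
H: 12.7  (via A)
Shortest route: G → D → A → H = 12.7.

12.7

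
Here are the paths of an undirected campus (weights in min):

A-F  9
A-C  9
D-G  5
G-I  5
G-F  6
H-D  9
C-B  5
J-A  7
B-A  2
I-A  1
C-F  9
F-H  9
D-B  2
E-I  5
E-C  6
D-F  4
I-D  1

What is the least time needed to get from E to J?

Enumerating some paths:
E–I–D–B–A–J: 5+1+2+2+7 = 17
E–C–A–J: 6+9+7 = 22
E–C–B–A–J: 6+5+2+7 = 20
E–I–A–J: 5+1+7 = 13
The minimum is 13 min via E–I–A–J.

13 min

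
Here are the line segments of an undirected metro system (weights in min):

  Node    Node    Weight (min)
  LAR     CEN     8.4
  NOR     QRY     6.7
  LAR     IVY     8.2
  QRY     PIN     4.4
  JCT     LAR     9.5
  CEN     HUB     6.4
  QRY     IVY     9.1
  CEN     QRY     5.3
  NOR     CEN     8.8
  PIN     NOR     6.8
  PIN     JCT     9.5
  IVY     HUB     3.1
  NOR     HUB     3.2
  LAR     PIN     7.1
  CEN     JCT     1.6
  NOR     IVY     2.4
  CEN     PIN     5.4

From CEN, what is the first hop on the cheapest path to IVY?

Enumerating some paths:
CEN → HUB → IVY: 6.4+3.1 = 9.5
CEN → HUB → NOR → IVY: 6.4+3.2+2.4 = 12
CEN → NOR → IVY: 8.8+2.4 = 11.2
The minimum is 9.5 min via CEN → HUB → IVY.
So from CEN the first move is to HUB.

HUB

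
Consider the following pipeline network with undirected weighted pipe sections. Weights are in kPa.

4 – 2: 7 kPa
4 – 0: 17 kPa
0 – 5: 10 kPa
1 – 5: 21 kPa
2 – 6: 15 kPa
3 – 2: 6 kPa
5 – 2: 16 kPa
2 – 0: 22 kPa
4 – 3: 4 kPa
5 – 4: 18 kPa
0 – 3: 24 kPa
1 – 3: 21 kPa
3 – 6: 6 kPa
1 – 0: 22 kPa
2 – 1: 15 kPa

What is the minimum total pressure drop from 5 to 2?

Compare a few routes:
5 → 4 → 3 → 2: 18+4+6 = 28
5 → 4 → 2: 18+7 = 25
5 → 2: 16 = 16
The minimum is 16 kPa via 5 → 2.

16 kPa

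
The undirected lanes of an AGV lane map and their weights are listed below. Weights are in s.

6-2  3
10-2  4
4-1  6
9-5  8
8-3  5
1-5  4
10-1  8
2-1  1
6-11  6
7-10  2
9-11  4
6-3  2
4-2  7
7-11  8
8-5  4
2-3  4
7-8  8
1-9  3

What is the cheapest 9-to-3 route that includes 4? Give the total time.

Shortest 9→4: 9–1–4 = 9
Shortest 4→3: 4–2–3 = 11
Total via 4: 9 + 11 = 20 s.

20 s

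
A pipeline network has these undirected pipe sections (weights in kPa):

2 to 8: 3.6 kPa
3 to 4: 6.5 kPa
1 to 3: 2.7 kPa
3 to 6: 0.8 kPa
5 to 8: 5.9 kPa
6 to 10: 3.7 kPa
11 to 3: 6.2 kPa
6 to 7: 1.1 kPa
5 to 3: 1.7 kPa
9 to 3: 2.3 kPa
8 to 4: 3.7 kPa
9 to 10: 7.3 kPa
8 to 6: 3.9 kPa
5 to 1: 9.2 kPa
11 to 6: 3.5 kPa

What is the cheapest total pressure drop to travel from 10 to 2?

Settle nodes by increasing distance from 10:
10: 0
6: 3.7  (via 10)
3: 4.5  (via 6)
7: 4.8  (via 6)
5: 6.2  (via 3)
9: 6.8  (via 3)
1: 7.2  (via 3)
11: 7.2  (via 6)
8: 7.6  (via 6)
4: 11  (via 3)
2: 11.2  (via 8)
Shortest route: 10 → 6 → 8 → 2 = 11.2 kPa.

11.2 kPa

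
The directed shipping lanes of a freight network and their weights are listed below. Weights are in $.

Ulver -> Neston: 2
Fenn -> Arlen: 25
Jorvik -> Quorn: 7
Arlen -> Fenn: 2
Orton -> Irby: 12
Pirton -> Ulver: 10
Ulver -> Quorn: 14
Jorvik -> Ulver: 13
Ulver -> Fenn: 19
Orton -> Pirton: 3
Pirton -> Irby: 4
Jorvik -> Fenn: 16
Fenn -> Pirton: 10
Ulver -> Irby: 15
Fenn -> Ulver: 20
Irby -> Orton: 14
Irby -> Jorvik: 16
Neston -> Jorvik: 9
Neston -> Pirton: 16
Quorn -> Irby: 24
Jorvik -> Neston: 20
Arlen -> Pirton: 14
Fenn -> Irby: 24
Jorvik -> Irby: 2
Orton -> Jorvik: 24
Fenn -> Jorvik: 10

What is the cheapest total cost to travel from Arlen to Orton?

$28

Candidate routes:
Arlen - Fenn - Jorvik - Irby - Orton: 2+10+2+14 = 28
Arlen - Fenn - Pirton - Irby - Orton: 2+10+4+14 = 30
Cheapest is Arlen - Fenn - Jorvik - Irby - Orton at $28.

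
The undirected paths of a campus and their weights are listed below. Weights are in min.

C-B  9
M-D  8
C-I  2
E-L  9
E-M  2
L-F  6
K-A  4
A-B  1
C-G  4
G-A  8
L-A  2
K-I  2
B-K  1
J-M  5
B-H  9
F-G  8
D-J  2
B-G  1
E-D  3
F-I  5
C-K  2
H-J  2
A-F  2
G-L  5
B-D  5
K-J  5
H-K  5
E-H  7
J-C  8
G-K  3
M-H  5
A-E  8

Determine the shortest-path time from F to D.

8 min

Compare a few routes:
F → A → K → B → D: 2+4+1+5 = 12
F → A → B → K → J → D: 2+1+1+5+2 = 11
F → A → B → D: 2+1+5 = 8
Cheapest is F → A → B → D at 8 min.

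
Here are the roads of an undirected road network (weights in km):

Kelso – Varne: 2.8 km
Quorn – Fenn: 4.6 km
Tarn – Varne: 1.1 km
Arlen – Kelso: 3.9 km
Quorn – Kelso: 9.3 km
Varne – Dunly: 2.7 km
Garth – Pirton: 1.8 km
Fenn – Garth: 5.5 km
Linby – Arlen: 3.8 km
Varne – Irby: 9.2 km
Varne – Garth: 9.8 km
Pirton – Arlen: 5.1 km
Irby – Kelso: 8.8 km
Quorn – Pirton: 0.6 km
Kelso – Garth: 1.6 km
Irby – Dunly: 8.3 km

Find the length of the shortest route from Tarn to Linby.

11.6 km

Compare a few routes:
Tarn–Varne–Garth–Kelso–Arlen–Linby: 1.1+9.8+1.6+3.9+3.8 = 20.2
Tarn–Varne–Kelso–Arlen–Linby: 1.1+2.8+3.9+3.8 = 11.6
Tarn–Varne–Kelso–Garth–Pirton–Arlen–Linby: 1.1+2.8+1.6+1.8+5.1+3.8 = 16.2
Tarn–Varne–Garth–Pirton–Arlen–Linby: 1.1+9.8+1.8+5.1+3.8 = 21.6
Cheapest is Tarn–Varne–Kelso–Arlen–Linby at 11.6 km.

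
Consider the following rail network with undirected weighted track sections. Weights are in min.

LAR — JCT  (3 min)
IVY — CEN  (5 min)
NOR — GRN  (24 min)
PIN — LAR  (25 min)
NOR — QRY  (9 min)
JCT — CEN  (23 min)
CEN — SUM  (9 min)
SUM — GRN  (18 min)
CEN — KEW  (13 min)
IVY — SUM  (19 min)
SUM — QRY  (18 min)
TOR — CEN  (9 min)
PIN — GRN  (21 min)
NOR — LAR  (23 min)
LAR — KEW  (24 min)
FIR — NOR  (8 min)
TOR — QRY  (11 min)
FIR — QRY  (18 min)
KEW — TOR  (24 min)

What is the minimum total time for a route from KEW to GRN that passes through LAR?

Best KEW to LAR: KEW → LAR costing 24
Shortest LAR→GRN: LAR → PIN → GRN = 46
Total via LAR: 24 + 46 = 70 min.

70 min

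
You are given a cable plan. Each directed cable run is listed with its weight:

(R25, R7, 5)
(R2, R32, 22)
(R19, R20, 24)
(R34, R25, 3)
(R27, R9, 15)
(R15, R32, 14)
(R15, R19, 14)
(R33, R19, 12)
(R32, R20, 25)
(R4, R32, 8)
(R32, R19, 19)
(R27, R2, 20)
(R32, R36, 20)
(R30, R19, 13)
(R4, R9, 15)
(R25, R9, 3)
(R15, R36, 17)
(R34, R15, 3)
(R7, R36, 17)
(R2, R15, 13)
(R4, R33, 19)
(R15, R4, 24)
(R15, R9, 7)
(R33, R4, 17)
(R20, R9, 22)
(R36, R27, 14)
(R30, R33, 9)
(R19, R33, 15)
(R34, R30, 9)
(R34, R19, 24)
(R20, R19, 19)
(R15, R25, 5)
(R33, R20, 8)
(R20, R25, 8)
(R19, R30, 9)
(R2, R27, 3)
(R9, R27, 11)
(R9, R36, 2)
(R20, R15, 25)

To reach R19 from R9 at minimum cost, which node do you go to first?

R27

Compare a few routes:
R9 - R27 - R2 - R15 - R19: 11+20+13+14 = 58
R9 - R36 - R27 - R2 - R15 - R19: 2+14+20+13+14 = 63
The minimum is 58 via R9 - R27 - R2 - R15 - R19.
So from R9 the first move is to R27.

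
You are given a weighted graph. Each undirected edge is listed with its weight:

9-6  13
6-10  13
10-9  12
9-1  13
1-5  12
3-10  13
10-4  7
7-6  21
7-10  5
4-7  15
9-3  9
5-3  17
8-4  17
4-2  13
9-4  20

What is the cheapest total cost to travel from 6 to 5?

Compare a few routes:
6 → 10 → 9 → 1 → 5: 13+12+13+12 = 50
6 → 10 → 3 → 5: 13+13+17 = 43
6 → 9 → 3 → 5: 13+9+17 = 39
6 → 9 → 1 → 5: 13+13+12 = 38
Cheapest is 6 → 9 → 1 → 5 at 38.

38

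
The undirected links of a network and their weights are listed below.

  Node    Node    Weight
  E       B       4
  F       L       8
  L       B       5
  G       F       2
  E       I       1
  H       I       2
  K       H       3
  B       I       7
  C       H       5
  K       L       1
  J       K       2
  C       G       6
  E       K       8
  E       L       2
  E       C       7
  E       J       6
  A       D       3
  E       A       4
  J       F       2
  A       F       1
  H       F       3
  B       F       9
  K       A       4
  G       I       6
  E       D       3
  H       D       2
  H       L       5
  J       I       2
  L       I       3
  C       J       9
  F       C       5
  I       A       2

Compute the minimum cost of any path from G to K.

Settle nodes by increasing distance from G:
G: 0
F: 2  (via G)
A: 3  (via F)
J: 4  (via F)
H: 5  (via F)
I: 5  (via A)
C: 6  (via G)
D: 6  (via A)
E: 6  (via I)
K: 6  (via J)
Shortest route: G → F → J → K = 6.

6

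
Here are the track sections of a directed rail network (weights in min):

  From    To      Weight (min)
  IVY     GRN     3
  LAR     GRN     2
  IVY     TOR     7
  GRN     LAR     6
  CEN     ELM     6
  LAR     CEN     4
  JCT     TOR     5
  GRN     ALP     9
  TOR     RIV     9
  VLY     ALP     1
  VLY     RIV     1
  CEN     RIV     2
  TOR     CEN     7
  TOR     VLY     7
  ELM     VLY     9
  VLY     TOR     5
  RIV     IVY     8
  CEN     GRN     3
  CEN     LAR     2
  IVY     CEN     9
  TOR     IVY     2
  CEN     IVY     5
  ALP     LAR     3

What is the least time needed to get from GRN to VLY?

Settle nodes by increasing distance from GRN:
GRN: 0
LAR: 6  (via GRN)
ALP: 9  (via GRN)
CEN: 10  (via LAR)
RIV: 12  (via CEN)
IVY: 15  (via CEN)
ELM: 16  (via CEN)
TOR: 22  (via IVY)
VLY: 25  (via ELM)
Shortest route: GRN → LAR → CEN → ELM → VLY = 25 min.

25 min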